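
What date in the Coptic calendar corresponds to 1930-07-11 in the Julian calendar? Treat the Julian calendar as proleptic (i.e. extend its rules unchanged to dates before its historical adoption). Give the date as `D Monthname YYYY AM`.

17 Epip 1646 AM

The source date corresponds to 24 July 1930 in the Gregorian calendar (JDN 2426182).
That day falls on 17 Epip 1646 AM in the Coptic calendar.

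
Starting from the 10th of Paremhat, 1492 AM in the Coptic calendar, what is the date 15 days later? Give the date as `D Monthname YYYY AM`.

25 Paremhat 1492 AM

Counting 15 days forward from JDN 2369807 reaches JDN 2369822, which is 25 Paremhat 1492 AM.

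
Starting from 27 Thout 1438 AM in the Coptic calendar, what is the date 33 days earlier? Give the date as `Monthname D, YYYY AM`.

Mesori 29, 1437 AM

Counting 33 days back from JDN 2349920 reaches JDN 2349887, which is Mesori 29, 1437 AM.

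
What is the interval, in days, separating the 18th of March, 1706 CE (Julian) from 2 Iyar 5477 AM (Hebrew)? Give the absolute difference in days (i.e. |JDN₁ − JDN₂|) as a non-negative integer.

First date → JDN 2344251; second date → JDN 2348284.
The interval is |2344251 − 2348284| = 4033 days.

4033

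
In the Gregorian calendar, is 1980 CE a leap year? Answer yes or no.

1980 is divisible by 4 and not by 100, so it is a leap year.

yes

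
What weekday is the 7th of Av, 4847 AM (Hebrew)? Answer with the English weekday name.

In the proleptic Gregorian calendar this is 17 July 1087 (JDN 2118276).
Since JDN mod 7 = 6 (0 = Monday), the day is Sunday.

Sunday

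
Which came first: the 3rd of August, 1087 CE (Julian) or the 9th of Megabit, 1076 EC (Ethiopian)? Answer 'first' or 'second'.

First date → JDN 2118299; second date → JDN 2117053.
JDN 2117053 < JDN 2118299, so the second date is earlier.

second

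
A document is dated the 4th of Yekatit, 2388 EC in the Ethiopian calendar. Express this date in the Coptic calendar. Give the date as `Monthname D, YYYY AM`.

Meshir 4, 2112 AM

The source date corresponds to 15 February 2396 in the Gregorian calendar (JDN 2596226).
That day falls on 4 Meshir 2112 AM in the Coptic calendar.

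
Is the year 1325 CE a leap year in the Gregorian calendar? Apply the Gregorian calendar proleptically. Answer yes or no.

no

1325 is not divisible by 4, so it is a common year.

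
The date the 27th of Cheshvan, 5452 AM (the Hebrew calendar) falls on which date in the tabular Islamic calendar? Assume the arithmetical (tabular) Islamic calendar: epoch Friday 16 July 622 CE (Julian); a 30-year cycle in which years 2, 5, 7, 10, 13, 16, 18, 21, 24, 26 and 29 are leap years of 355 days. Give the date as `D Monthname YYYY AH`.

27 Safar 1103 AH

Julian Day Number of the source date = 2339008.
Converting JDN 2339008 to the tabular Islamic calendar gives 27 Safar 1103 AH.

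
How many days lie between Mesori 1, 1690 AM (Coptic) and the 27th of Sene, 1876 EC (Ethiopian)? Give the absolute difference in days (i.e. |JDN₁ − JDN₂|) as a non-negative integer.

32906

First date → JDN 2442267; second date → JDN 2409361.
The interval is |2442267 − 2409361| = 32906 days.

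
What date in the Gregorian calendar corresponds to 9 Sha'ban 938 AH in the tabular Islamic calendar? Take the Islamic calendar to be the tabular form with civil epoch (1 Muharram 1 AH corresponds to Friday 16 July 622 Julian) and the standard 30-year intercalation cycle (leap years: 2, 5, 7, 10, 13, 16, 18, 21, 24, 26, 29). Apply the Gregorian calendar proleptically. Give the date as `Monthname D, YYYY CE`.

March 27, 1532 CE

Both dates share Julian Day Number 2280697; in the Gregorian calendar that is 27 March 1532 CE.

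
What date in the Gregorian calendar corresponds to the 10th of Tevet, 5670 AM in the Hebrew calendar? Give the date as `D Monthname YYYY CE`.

22 December 1909 CE

Julian Day Number of the source date = 2418663.
Converting JDN 2418663 to the Gregorian calendar gives 22 December 1909 CE.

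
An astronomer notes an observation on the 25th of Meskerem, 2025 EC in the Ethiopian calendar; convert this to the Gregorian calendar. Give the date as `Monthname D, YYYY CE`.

Julian Day Number of the source date = 2463511.
Converting JDN 2463511 to the Gregorian calendar gives 5 October 2032 CE.

October 5, 2032 CE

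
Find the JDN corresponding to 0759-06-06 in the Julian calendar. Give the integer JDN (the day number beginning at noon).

Equivalently 10 June 759 (proleptic Gregorian).
JDN 2400001 is 17 November 1858 CE (Gregorian), MJD 0; the target day is −401562 days from there, so JDN = 1998439.

1998439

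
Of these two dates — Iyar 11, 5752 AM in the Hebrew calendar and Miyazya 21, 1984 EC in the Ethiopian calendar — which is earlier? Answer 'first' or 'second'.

The two dates have Julian Day Numbers 2448757 and 2448742 respectively.
Since 2448742 < 2448757, the second date comes first.

second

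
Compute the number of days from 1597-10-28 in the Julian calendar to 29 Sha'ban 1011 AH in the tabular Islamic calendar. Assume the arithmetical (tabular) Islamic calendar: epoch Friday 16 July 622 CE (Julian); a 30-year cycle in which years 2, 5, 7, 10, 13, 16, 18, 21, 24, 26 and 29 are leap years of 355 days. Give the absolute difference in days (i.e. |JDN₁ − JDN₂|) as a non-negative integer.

JDN of the first date = 2304663.
JDN of the second date = 2306585.
|2306585 − 2304663| = 1922.

1922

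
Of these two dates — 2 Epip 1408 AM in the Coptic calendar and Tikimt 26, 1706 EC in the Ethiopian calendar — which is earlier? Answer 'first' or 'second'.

first

The two dates have Julian Day Numbers 2339238 and 2347027 respectively.
Since 2339238 < 2347027, the first date comes first.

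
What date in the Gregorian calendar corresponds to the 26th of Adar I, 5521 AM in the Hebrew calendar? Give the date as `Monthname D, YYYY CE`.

Both dates share Julian Day Number 2364313; in the Gregorian calendar that is 2 March 1761 CE.

March 2, 1761 CE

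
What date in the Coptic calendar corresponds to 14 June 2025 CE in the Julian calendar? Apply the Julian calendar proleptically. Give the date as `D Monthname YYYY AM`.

Julian Day Number of the source date = 2460854.
Converting JDN 2460854 to the Coptic calendar gives 20 Paoni 1741 AM.

20 Paoni 1741 AM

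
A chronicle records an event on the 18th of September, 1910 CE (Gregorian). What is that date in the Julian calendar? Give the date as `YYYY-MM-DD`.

At this point the Julian calendar is 13 days behind the Gregorian.
18 September 1910 Gregorian − 13 days → 5 September 1910 Julian.

1910-09-05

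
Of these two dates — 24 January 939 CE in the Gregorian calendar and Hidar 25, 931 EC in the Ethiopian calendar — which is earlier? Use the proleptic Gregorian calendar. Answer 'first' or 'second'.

second

The two dates have Julian Day Numbers 2064046 and 2063987 respectively.
Since 2063987 < 2064046, the second date comes first.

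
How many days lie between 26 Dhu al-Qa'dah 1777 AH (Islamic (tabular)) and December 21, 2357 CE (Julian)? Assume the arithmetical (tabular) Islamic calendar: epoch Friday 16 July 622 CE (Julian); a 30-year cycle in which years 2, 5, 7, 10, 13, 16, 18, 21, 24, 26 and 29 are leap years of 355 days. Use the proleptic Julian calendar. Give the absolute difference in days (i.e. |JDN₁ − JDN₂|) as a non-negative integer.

4192

First date → JDN 2578115; second date → JDN 2582307.
The interval is |2578115 − 2582307| = 4192 days.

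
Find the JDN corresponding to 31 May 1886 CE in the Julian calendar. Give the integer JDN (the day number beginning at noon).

In the Gregorian calendar the same day is 12 June 1886.
JDN 2400001 is 17 November 1858 CE (Gregorian), MJD 0; the target day is +10069 days from there, so JDN = 2410070.

2410070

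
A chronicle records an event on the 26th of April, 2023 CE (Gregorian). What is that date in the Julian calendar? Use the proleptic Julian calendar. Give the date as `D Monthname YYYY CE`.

13 April 2023 CE

At this point the Julian calendar is 13 days behind the Gregorian.
26 April 2023 Gregorian − 13 days → 13 April 2023 Julian.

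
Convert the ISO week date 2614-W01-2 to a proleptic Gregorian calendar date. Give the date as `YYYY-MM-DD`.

ISO week 1 of 2614 is the week containing the first Thursday of 2614.
Week 1, day 2 (Tuesday) lands on 2614-01-04.

2614-01-04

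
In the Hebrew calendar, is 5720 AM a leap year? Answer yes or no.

no

Hebrew year 5720 is year 1 of its 19-year Metonic cycle; leap years are at positions 3, 6, 8, 11, 14, 17, 19, so it is a common year (12 months).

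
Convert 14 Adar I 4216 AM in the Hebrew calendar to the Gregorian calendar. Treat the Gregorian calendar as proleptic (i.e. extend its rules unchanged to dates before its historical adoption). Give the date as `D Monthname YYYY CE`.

Both dates share Julian Day Number 1887649; in the Gregorian calendar that is 8 February 456 CE.

8 February 456 CE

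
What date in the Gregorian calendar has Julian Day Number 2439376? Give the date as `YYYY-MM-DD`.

1966-09-07

JDN 2451545 is 1 Jan 2000; 2439376 is −12169 days from there.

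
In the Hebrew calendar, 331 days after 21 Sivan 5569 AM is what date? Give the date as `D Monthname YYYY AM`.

28 Nisan 5570 AM

The starting date is JDN 2381939; 2381939 + 331 = 2382270.
JDN 2382270 corresponds to 28 Nisan 5570 AM.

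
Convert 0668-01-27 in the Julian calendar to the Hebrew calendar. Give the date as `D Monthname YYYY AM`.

8 Shevat 4428 AM

Julian Day Number of the source date = 1965071.
Converting JDN 1965071 to the Hebrew calendar gives 8 Shevat 4428 AM.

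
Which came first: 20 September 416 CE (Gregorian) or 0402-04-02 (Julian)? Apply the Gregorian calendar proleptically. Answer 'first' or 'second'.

second

First date → JDN 1873264; second date → JDN 1867980.
JDN 1867980 < JDN 1873264, so the second date is earlier.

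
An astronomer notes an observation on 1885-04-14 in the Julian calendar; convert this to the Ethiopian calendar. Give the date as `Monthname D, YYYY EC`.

The source date corresponds to 26 April 1885 in the Gregorian calendar (JDN 2409658).
That day falls on 19 Miyazya 1877 EC in the Ethiopian calendar.

Miyazya 19, 1877 EC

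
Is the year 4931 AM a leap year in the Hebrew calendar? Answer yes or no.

Hebrew year 4931 is year 10 of its 19-year Metonic cycle; leap years are at positions 3, 6, 8, 11, 14, 17, 19, so it is a common year (12 months).

no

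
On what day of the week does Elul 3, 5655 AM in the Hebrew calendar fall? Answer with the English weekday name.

Friday

In the Gregorian calendar this is 23 August 1895 (JDN 2413429).
2413429 ≡ 4 (mod 7); counting from Monday = 0 gives Friday.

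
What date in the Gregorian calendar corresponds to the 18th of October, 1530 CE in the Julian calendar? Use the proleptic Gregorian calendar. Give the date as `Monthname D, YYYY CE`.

The Julian–Gregorian offset here is 10 days (Julian trailing).
18 October 1530 Julian + 10 days → 28 October 1530 Gregorian.

October 28, 1530 CE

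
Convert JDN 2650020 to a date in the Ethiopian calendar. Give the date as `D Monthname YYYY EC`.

17 Ginbot 2535 EC

JDN 2650020 is 29 May 2543 in the Gregorian calendar.
In the Ethiopian calendar that day is 17 Ginbot 2535 EC.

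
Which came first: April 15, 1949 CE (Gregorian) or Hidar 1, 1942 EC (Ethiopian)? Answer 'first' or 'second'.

First date → JDN 2433022; second date → JDN 2433231.
JDN 2433022 < JDN 2433231, so the first date is earlier.

first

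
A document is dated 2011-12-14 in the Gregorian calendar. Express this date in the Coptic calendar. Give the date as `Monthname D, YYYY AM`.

Koiak 4, 1728 AM

Both dates share Julian Day Number 2455910; in the Coptic calendar that is 4 Koiak 1728 AM.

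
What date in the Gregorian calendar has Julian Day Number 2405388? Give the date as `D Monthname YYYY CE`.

JDN 2451545 is 1 Jan 2000; 2405388 is −46157 days from there.

17 August 1873 CE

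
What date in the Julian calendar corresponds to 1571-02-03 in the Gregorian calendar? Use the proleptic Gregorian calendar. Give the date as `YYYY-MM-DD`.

At this point the Julian calendar is 10 days behind the Gregorian.
3 February 1571 Gregorian − 10 days → 24 January 1571 Julian.

1571-01-24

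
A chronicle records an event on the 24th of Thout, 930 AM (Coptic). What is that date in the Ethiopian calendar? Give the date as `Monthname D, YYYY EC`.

Julian Day Number of the source date = 2164370.
Converting JDN 2164370 to the Ethiopian calendar gives 24 Meskerem 1206 EC.

Meskerem 24, 1206 EC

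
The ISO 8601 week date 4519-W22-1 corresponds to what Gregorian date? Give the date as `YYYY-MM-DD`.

ISO week 1 of 4519 is the week containing the first Thursday of 4519.
Week 22, day 1 (Monday) lands on 4519-05-29.

4519-05-29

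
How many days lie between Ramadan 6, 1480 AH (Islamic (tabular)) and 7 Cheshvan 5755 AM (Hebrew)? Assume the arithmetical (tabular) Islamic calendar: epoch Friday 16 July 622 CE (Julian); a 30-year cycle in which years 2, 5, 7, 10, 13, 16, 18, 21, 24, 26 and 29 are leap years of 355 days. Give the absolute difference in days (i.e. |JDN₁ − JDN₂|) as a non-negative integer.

23151

JDN of the first date = 2472789.
JDN of the second date = 2449638.
|2449638 − 2472789| = 23151.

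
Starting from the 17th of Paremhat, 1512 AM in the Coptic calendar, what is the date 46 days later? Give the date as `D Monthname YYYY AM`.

3 Pashons 1512 AM

JDN of the 17th of Paremhat, 1512 AM = 2377119.
2377119 + 46 = 2377165.
JDN 2377165 in the Coptic calendar is 3 Pashons 1512 AM.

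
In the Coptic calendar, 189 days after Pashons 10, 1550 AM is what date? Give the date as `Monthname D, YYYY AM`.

Hathor 14, 1551 AM

The starting date is JDN 2391051; 2391051 + 189 = 2391240.
JDN 2391240 corresponds to Hathor 14, 1551 AM.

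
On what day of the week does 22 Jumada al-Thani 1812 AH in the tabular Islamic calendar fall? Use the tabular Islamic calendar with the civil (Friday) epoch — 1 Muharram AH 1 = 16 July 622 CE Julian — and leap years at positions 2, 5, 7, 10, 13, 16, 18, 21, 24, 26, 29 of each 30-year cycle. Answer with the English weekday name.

Thursday

Equivalently 31 January 2380 Gregorian, JDN 2590367.
JDN 2590367 mod 7 = 3, and JDN 0 was a Monday, so this is a Thursday.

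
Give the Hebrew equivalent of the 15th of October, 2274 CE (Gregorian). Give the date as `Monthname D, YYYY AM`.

Tishrei 13, 6035 AM

Julian Day Number of the source date = 2551909.
Converting JDN 2551909 to the Hebrew calendar gives 13 Tishrei 6035 AM.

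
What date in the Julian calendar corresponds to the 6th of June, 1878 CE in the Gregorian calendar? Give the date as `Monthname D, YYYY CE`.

May 25, 1878 CE

At this point the Julian calendar is 12 days behind the Gregorian.
6 June 1878 Gregorian − 12 days → 25 May 1878 Julian.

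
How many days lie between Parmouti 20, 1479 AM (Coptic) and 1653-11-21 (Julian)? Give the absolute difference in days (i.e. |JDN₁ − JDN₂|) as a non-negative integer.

39957

JDN of the first date = 2365098.
JDN of the second date = 2325141.
|2325141 − 2365098| = 39957.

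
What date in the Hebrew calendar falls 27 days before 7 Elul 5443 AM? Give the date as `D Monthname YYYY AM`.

Counting 27 days back from JDN 2336004 reaches JDN 2335977, which is 10 Av 5443 AM.

10 Av 5443 AM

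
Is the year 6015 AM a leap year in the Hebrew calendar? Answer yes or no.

yes

Hebrew year 6015 is year 11 of its 19-year Metonic cycle; leap years are at positions 3, 6, 8, 11, 14, 17, 19, so it is a leap year (13 months).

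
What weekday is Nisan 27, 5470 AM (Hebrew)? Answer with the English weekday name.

Sunday

This is JDN 2345741 (27 April 1710 Gregorian).
JDN 2345741 mod 7 = 6, and JDN 0 was a Monday, so this is a Sunday.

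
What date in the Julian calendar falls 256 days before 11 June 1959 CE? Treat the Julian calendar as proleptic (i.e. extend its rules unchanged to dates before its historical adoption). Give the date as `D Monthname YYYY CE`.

28 September 1958 CE

JDN of 11 June 1959 CE = 2436744.
2436744 − 256 = 2436488.
JDN 2436488 in the Julian calendar is 28 September 1958 CE.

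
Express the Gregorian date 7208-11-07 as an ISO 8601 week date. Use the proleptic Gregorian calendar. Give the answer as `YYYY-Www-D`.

The weekday is Friday (ISO weekday 5).
That Friday belongs to ISO week 45 of ISO year 7208.

7208-W45-5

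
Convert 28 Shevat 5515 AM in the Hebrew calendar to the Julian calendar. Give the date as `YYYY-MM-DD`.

Both dates share Julian Day Number 2362100; in the Julian calendar that is 29 January 1755 CE.

1755-01-29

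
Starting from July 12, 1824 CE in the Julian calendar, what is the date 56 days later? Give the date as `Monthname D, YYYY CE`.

JDN of July 12, 1824 CE = 2387467.
2387467 + 56 = 2387523.
JDN 2387523 in the Julian calendar is September 6, 1824 CE.

September 6, 1824 CE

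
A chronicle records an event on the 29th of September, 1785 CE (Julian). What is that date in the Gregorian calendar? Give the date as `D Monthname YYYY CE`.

10 October 1785 CE

For dates in this range the Gregorian date is 11 days ahead of the Julian.
29 September 1785 Julian + 11 days → 10 October 1785 Gregorian.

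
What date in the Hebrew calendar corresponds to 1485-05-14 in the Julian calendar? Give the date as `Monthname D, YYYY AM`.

Both dates share Julian Day Number 2263588; in the Hebrew calendar that is 29 Iyar 5245 AM.

Iyar 29, 5245 AM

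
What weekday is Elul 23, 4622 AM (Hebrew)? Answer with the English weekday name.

Saturday

In the proleptic Gregorian calendar this is 26 August 862 (JDN 2036137).
2036137 ≡ 5 (mod 7); counting from Monday = 0 gives Saturday.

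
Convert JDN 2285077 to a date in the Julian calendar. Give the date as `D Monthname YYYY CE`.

14 March 1544 CE

The proleptic Gregorian equivalent of JDN 2285077 is 24 March 1544.
In the Julian calendar that day is 14 March 1544 CE.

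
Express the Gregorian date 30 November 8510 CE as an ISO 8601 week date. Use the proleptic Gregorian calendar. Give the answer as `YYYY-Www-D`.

8510-W48-7

The weekday is Sunday (ISO weekday 7).
That Sunday belongs to ISO week 48 of ISO year 8510.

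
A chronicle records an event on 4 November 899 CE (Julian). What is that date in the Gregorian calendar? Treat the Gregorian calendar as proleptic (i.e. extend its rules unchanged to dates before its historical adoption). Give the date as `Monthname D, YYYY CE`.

November 8, 899 CE

The Julian–Gregorian offset here is 4 days (Julian trailing).
4 November 899 Julian + 4 days → 8 November 899 Gregorian.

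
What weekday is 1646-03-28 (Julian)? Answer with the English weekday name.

Equivalently 7 April 1646 Gregorian, JDN 2322346.
Since JDN mod 7 = 5 (0 = Monday), the day is Saturday.

Saturday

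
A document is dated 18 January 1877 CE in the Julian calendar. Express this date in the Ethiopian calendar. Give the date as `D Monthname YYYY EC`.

23 Tir 1869 EC

The source date corresponds to 30 January 1877 in the Gregorian calendar (JDN 2406650).
That day falls on 23 Tir 1869 EC in the Ethiopian calendar.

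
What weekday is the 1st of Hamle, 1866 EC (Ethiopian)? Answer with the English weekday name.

Tuesday

In the Gregorian calendar this is 7 July 1874 (JDN 2405712).
Since JDN mod 7 = 1 (0 = Monday), the day is Tuesday.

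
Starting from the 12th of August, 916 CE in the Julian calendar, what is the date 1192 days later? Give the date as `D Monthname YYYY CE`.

17 November 919 CE

JDN of the 12th of August, 916 CE = 2055851.
2055851 + 1192 = 2057043.
JDN 2057043 in the Julian calendar is 17 November 919 CE.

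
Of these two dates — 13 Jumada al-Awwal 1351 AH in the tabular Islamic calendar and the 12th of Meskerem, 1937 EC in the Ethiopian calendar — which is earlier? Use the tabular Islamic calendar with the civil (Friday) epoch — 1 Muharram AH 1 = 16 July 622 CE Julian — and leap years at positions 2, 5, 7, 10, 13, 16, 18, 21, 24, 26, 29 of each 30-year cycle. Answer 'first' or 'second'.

first

Converting both to JDN: 2426965 vs 2431356; the smaller is the first.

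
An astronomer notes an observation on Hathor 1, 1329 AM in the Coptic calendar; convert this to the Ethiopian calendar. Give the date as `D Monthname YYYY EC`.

Julian Day Number of the source date = 2310142.
Converting JDN 2310142 to the Ethiopian calendar gives 1 Hidar 1605 EC.

1 Hidar 1605 EC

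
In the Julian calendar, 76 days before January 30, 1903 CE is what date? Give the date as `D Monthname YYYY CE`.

Counting 76 days back from JDN 2416158 reaches JDN 2416082, which is 15 November 1902 CE.

15 November 1902 CE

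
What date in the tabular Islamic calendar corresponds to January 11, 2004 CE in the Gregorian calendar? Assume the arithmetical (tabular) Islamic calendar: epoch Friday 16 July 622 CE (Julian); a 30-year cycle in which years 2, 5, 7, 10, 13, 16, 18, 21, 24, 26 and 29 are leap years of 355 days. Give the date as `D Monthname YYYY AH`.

Both dates share Julian Day Number 2453016; in the tabular Islamic calendar that is 18 Dhu al-Qa'dah 1424 AH.

18 Dhu al-Qa'dah 1424 AH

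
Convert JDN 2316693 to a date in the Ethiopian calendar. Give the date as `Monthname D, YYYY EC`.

Tikimt 8, 1623 EC

The Gregorian equivalent of JDN 2316693 is 15 October 1630.
In the Ethiopian calendar that day is Tikimt 8, 1623 EC.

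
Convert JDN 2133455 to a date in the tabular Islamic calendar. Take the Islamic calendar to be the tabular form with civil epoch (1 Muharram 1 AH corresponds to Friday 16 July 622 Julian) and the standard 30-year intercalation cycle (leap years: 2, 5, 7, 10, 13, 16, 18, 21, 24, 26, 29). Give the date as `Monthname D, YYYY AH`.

JDN 2133455 is 6 February 1129 in the proleptic Gregorian calendar.
In the tabular Islamic calendar that day is Safar 7, 523 AH.

Safar 7, 523 AH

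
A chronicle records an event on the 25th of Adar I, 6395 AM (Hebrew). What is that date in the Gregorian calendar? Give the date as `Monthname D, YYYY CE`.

Julian Day Number of the source date = 2683539.
Converting JDN 2683539 to the Gregorian calendar gives 7 March 2635 CE.

March 7, 2635 CE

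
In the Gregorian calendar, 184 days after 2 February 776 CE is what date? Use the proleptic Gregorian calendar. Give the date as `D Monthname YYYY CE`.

The starting date is JDN 2004520; 2004520 + 184 = 2004704.
JDN 2004704 corresponds to 4 August 776 CE.

4 August 776 CE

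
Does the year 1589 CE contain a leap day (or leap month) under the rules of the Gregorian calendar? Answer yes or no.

1589 is not divisible by 4, so it is a common year.

no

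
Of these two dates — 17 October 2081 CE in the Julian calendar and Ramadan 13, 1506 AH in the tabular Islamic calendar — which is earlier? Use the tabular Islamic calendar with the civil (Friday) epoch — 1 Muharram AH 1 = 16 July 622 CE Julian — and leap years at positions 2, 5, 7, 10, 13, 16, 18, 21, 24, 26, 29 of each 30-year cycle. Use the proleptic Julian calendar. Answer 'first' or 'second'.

Converting both to JDN: 2481433 vs 2482010; the smaller is the first.

first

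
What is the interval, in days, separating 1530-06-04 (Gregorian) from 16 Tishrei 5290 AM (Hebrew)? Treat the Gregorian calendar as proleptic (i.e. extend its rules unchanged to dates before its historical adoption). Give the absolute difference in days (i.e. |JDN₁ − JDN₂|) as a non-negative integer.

248

First date → JDN 2280035; second date → JDN 2279787.
The interval is |2280035 − 2279787| = 248 days.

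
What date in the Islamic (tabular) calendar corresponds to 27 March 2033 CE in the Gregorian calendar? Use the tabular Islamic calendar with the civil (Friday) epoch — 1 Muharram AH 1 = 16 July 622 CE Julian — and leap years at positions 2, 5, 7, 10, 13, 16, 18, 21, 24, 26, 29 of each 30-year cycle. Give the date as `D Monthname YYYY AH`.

25 Dhu al-Hijjah 1454 AH

Julian Day Number of the source date = 2463684.
Converting JDN 2463684 to the tabular Islamic calendar gives 25 Dhu al-Hijjah 1454 AH.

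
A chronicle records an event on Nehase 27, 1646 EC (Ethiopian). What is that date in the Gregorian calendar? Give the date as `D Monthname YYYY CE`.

Both dates share Julian Day Number 2325413; in the Gregorian calendar that is 30 August 1654 CE.

30 August 1654 CE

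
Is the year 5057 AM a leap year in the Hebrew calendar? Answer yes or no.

yes

Hebrew year 5057 is year 3 of its 19-year Metonic cycle; leap years are at positions 3, 6, 8, 11, 14, 17, 19, so it is a leap year (13 months).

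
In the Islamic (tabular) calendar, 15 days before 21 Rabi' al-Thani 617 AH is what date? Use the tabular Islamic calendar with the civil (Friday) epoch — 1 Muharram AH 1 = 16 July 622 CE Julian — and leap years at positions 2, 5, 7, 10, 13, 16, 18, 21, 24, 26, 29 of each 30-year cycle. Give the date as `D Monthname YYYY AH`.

The starting date is JDN 2166839; 2166839 − 15 = 2166824.
JDN 2166824 corresponds to 6 Rabi' al-Thani 617 AH.

6 Rabi' al-Thani 617 AH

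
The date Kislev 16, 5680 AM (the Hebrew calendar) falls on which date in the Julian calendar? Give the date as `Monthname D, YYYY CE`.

November 25, 1919 CE

Both dates share Julian Day Number 2422301; in the Julian calendar that is 25 November 1919 CE.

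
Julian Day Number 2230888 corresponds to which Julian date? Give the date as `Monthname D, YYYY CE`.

JDN 2230888 is 11 November 1395 in the proleptic Gregorian calendar.
In the Julian calendar that day is November 3, 1395 CE.

November 3, 1395 CE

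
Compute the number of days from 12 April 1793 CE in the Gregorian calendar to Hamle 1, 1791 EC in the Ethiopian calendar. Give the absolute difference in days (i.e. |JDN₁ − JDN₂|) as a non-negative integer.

2276

JDN of the first date = 2376042.
JDN of the second date = 2378318.
|2378318 − 2376042| = 2276.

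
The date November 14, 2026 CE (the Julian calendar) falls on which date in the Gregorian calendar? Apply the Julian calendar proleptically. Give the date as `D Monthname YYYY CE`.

27 November 2026 CE

At this point the Julian calendar is 13 days behind the Gregorian.
14 November 2026 Julian + 13 days → 27 November 2026 Gregorian.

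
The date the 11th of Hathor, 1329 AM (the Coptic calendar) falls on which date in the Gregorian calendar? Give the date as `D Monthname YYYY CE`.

Both dates share Julian Day Number 2310152; in the Gregorian calendar that is 17 November 1612 CE.

17 November 1612 CE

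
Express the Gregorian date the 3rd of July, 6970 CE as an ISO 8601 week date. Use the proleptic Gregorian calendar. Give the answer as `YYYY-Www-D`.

6970-W27-2

The weekday is Tuesday (ISO weekday 2).
That Tuesday belongs to ISO week 27 of ISO year 6970.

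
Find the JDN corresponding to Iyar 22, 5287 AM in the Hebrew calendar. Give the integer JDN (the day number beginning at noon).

2278907

Equivalently 3 May 1527 (proleptic Gregorian).
JDN 2400001 is 17 November 1858 CE (Gregorian), MJD 0; the target day is −121094 days from there, so JDN = 2278907.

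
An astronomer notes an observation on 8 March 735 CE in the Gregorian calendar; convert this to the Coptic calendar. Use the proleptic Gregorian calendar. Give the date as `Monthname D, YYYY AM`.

Paremhat 8, 451 AM

Julian Day Number of the source date = 1989579.
Converting JDN 1989579 to the Coptic calendar gives 8 Paremhat 451 AM.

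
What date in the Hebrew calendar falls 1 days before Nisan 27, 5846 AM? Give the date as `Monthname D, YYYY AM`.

Nisan 26, 5846 AM

The starting date is JDN 2483057; 2483057 − 1 = 2483056.
JDN 2483056 corresponds to Nisan 26, 5846 AM.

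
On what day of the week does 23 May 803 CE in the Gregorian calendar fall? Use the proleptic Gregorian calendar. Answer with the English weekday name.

JDN 2014492 mod 7 = 4, and JDN 0 was a Monday, so this is a Friday.

Friday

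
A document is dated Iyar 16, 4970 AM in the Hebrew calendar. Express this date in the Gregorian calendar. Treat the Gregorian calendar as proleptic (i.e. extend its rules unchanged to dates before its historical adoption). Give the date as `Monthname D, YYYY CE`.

Julian Day Number of the source date = 2163141.
Converting JDN 2163141 to the Gregorian calendar gives 18 May 1210 CE.

May 18, 1210 CE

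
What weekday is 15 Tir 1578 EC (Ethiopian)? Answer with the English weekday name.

In the Gregorian calendar this is 20 January 1586 (JDN 2300354).
JDN 2300354 mod 7 = 0, and JDN 0 was a Monday, so this is a Monday.

Monday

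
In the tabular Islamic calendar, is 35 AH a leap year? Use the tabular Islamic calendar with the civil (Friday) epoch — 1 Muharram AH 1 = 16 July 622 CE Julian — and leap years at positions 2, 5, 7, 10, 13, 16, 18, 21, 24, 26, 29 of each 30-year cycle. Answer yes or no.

yes

Year 35 AH is year 5 of its 30-year cycle; leap positions are 2, 5, 7, 10, 13, 16, 18, 21, 24, 26, 29, so it is a leap year (355 days).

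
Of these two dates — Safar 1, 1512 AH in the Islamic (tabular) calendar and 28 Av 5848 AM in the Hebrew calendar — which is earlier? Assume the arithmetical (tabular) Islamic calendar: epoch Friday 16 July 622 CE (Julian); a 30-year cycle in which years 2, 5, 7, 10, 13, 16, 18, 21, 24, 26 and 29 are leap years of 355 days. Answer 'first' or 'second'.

second

First date → JDN 2483918; second date → JDN 2483914.
JDN 2483914 < JDN 2483918, so the second date is earlier.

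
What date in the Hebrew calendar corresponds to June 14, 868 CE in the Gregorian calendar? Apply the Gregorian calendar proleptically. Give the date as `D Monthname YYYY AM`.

Both dates share Julian Day Number 2038256; in the Hebrew calendar that is 16 Sivan 4628 AM.

16 Sivan 4628 AM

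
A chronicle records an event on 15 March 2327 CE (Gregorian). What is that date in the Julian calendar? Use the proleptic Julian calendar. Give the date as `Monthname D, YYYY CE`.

February 27, 2327 CE

At this point the Julian calendar is 16 days behind the Gregorian.
15 March 2327 Gregorian − 16 days → 27 February 2327 Julian.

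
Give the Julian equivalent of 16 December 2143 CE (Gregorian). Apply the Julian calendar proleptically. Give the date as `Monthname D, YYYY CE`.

December 2, 2143 CE

For dates in this range the Gregorian date is 14 days ahead of the Julian.
16 December 2143 Gregorian − 14 days → 2 December 2143 Julian.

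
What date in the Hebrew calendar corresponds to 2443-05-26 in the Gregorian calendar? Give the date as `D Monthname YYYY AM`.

25 Iyar 6203 AM

Julian Day Number of the source date = 2613493.
Converting JDN 2613493 to the Hebrew calendar gives 25 Iyar 6203 AM.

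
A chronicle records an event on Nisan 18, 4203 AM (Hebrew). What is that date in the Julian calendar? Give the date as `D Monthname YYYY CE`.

The source date corresponds to 5 April 443 in the proleptic Gregorian calendar (JDN 1882957).
That day falls on 4 April 443 CE in the Julian calendar.

4 April 443 CE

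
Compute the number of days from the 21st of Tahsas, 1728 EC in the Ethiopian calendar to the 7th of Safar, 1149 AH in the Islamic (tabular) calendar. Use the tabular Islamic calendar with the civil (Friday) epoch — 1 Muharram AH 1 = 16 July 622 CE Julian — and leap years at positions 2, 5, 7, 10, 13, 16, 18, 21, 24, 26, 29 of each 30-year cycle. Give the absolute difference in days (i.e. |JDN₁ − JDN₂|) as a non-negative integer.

First date → JDN 2355118; second date → JDN 2355289.
The interval is |2355118 − 2355289| = 171 days.

171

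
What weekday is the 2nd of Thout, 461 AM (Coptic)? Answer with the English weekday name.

Sunday

This is JDN 1993046 (3 September 744 Gregorian).
Since JDN mod 7 = 6 (0 = Monday), the day is Sunday.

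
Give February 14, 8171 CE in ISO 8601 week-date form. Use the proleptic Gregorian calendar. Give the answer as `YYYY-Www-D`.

8171-W07-4

The weekday is Thursday (ISO weekday 4).
That Thursday belongs to ISO week 7 of ISO year 8171.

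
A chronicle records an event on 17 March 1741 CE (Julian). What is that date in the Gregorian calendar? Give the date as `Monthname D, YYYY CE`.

For dates in this range the Gregorian date is 11 days ahead of the Julian.
17 March 1741 Julian + 11 days → 28 March 1741 Gregorian.

March 28, 1741 CE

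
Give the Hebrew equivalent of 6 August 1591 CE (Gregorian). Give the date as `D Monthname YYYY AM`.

16 Av 5351 AM

Julian Day Number of the source date = 2302378.
Converting JDN 2302378 to the Hebrew calendar gives 16 Av 5351 AM.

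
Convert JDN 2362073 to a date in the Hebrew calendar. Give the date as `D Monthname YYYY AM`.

1 Shevat 5515 AM

The Gregorian equivalent of JDN 2362073 is 13 January 1755.
In the Hebrew calendar that day is 1 Shevat 5515 AM.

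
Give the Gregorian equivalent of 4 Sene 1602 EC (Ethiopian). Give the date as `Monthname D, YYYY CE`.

Julian Day Number of the source date = 2309259.
Converting JDN 2309259 to the Gregorian calendar gives 8 June 1610 CE.

June 8, 1610 CE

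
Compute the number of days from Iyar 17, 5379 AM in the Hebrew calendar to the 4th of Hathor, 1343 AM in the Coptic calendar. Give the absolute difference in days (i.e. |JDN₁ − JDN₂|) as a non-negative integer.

First date → JDN 2312508; second date → JDN 2315258.
The interval is |2312508 − 2315258| = 2750 days.

2750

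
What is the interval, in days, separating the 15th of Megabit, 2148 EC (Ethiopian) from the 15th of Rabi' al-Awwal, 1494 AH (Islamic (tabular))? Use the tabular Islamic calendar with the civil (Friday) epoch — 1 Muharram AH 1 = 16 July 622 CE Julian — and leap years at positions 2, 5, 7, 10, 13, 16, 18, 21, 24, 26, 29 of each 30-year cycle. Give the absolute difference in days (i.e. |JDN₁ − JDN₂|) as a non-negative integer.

31025

JDN of the first date = 2508607.
JDN of the second date = 2477582.
|2477582 − 2508607| = 31025.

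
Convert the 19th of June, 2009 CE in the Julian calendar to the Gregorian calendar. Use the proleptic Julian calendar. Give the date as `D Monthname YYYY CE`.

2 July 2009 CE

For dates in this range the Gregorian date is 13 days ahead of the Julian.
19 June 2009 Julian + 13 days → 2 July 2009 Gregorian.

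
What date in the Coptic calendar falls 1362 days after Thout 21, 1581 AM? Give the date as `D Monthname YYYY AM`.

JDN of Thout 21, 1581 AM = 2402145.
2402145 + 1362 = 2403507.
JDN 2403507 in the Coptic calendar is 17 Paoni 1584 AM.

17 Paoni 1584 AM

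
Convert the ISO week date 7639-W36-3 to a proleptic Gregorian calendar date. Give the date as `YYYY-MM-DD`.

7639-09-07

ISO week 1 of 7639 is the week containing the first Thursday of 7639.
Week 36, day 3 (Wednesday) lands on 7639-09-07.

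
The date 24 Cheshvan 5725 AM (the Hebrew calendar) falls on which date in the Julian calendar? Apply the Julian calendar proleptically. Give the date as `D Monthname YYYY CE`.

17 October 1964 CE

Both dates share Julian Day Number 2438699; in the Julian calendar that is 17 October 1964 CE.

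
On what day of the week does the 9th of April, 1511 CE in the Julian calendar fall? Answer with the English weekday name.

Wednesday

In the proleptic Gregorian calendar this is 19 April 1511 (JDN 2273049).
JDN 2273049 mod 7 = 2, and JDN 0 was a Monday, so this is a Wednesday.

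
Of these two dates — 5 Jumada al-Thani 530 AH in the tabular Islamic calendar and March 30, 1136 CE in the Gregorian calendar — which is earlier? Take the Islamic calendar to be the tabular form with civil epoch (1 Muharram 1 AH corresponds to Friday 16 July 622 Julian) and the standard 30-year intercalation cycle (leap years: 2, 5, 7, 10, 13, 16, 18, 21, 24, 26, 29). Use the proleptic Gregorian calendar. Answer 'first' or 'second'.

First date → JDN 2136052; second date → JDN 2136064.
JDN 2136052 < JDN 2136064, so the first date is earlier.

first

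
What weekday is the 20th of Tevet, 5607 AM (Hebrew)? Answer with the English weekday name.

In the Gregorian calendar this is 8 January 1847 (JDN 2395670).
2395670 ≡ 4 (mod 7); counting from Monday = 0 gives Friday.

Friday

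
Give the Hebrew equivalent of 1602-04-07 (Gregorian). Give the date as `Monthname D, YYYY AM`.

Julian Day Number of the source date = 2306275.
Converting JDN 2306275 to the Hebrew calendar gives 16 Nisan 5362 AM.

Nisan 16, 5362 AM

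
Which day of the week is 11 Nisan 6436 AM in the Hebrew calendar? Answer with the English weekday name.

This is JDN 2698555 (16 April 2676 Gregorian).
Since JDN mod 7 = 6 (0 = Monday), the day is Sunday.

Sunday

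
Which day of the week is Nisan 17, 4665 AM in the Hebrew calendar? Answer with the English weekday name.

Monday

Equivalently 30 March 905 Gregorian, JDN 2051693.
JDN 2051693 mod 7 = 0, and JDN 0 was a Monday, so this is a Monday.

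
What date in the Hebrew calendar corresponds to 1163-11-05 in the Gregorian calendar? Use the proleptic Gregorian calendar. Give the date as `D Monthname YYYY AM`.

Julian Day Number of the source date = 2146145.
Converting JDN 2146145 to the Hebrew calendar gives 30 Cheshvan 4924 AM.

30 Cheshvan 4924 AM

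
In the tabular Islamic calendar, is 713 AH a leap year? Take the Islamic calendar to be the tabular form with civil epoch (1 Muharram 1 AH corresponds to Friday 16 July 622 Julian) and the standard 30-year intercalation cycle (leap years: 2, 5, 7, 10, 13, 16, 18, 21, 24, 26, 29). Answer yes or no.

no

Year 713 AH is year 23 of its 30-year cycle; leap positions are 2, 5, 7, 10, 13, 16, 18, 21, 24, 26, 29, so it is a common year (354 days).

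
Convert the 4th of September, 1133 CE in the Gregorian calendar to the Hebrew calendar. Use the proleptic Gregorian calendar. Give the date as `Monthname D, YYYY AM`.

Julian Day Number of the source date = 2135126.
Converting JDN 2135126 to the Hebrew calendar gives 25 Elul 4893 AM.

Elul 25, 4893 AM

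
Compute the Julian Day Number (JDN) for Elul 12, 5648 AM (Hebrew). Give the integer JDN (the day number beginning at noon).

2410869

Equivalently 19 August 1888 (Gregorian).
JDN 2451545 is 1 January 2000 CE (Gregorian); the target day is −40676 days from there, so JDN = 2410869.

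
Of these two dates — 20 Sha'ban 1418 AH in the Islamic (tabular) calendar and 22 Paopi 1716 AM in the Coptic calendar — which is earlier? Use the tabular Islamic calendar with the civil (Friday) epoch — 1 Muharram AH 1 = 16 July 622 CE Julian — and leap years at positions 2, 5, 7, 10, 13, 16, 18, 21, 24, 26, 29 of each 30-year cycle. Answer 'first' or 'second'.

The two dates have Julian Day Numbers 2450804 and 2451485 respectively.
Since 2450804 < 2451485, the first date comes first.

first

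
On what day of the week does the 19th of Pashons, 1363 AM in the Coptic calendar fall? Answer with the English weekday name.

This is JDN 2322758 (24 May 1647 Gregorian).
2322758 ≡ 4 (mod 7); counting from Monday = 0 gives Friday.

Friday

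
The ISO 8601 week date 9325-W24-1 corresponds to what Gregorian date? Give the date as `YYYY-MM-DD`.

ISO week 1 of 9325 is the week containing the first Thursday of 9325.
Week 24, day 1 (Monday) lands on 9325-06-11.

9325-06-11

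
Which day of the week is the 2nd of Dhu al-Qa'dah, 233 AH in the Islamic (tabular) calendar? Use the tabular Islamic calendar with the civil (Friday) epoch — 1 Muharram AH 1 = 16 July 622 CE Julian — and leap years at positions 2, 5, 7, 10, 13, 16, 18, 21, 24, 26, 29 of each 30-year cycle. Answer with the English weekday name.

Equivalently 12 June 848 Gregorian, JDN 2030949.
2030949 ≡ 4 (mod 7); counting from Monday = 0 gives Friday.

Friday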